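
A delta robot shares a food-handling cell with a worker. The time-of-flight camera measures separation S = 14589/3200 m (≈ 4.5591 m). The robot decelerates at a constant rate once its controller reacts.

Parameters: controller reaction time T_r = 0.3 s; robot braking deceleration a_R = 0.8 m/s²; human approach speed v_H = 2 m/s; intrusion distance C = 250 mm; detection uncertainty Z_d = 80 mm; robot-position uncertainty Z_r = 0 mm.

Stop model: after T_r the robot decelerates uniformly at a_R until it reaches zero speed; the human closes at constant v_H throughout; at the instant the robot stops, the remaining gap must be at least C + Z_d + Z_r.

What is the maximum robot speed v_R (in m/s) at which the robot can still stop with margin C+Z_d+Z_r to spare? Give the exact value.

v_R_max = 21/20 m/s = 1.0500 m/s

quadratic (5/8)·v² + (14/5)·v + (-11613/3200) = 0
  disc = (14/5)² − 4·(5/8)·(-11613/3200) = 108241/6400 ; √disc = 329/80
  v_R = (−(14/5) + 329/80) / (2·(5/8)) = 21/20 m/s
check:
T_s = v_R/a_R = (21/20)/(4/5) = 1.3125 s
robot covers v_R·T_r = 1.0500·0.3000 = 0.3150 m before braking
robot covers 1.0500·1.3125 − ½·0.8000·1.3125² = 0.6891 m while stopping
human closes 2.0000·1.6125 = 3.2250 m
residual clearance needed = 0.2500+0.0800+0.0000 = 0.3300 m
sum ≈ 0.3150+0.6891+3.2250+0.3300 ≈ 4.5591 m = S ✓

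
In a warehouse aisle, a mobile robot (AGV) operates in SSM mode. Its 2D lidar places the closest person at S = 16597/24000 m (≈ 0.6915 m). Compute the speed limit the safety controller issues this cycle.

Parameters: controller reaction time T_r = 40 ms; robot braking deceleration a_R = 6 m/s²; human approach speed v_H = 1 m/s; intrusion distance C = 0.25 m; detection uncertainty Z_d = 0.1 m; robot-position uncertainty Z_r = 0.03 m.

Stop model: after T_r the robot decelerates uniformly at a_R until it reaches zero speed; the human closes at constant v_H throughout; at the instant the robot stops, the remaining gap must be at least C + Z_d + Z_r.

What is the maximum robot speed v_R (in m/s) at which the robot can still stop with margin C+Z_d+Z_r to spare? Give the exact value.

v_R_max = 19/20 m/s = 0.9500 m/s

at the boundary: (1/12)·v² + (31/150)·v + (-6517/24000) = 0
  disc = (31/150)² − 4·(1/12)·(-6517/24000) = 5329/40000 ; √disc = 73/200
  v_R = (−(31/150) + 73/200) / (2·(1/12)) = 19/20 m/s
check:
braking lasts T_s = (19/20)/6 = 0.1583 s
robot in T_r: 0.9500·0.0400 = 0.0380 m
braking distance = 0.9500²/(2·6.0000) = 0.0752 m
human over T_r+T_s: 1.0000·(0.0400+0.1583) = 0.1983 m
margins: 0.2500+0.1000+0.0300 = 0.3800 m
sum ≈ 0.0380+0.0752+0.1983+0.3800 ≈ 0.6915 m = S ✓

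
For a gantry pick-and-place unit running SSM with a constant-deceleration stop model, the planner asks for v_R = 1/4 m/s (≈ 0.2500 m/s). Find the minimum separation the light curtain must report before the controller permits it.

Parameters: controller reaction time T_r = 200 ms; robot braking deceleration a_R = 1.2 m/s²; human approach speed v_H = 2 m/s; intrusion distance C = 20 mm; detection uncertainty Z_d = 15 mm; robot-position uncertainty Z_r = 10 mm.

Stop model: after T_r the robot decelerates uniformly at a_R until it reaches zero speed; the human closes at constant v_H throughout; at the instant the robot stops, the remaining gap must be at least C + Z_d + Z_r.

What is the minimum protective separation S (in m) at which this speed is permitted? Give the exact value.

S_min = 4501/4800 m = 0.9377 m

stop time T_s = (1/4)/(6/5) = 0.2083 s
robot in T_r: 0.2500·0.2000 = 0.0500 m
robot covers 0.2500·0.2083 − ½·1.2000·0.2083² = 0.0260 m while stopping
person approaches 2.0000·(0.2000+0.2083) = 0.8167 m
C+Z_d+Z_r = 0.0200+0.0150+0.0100 = 0.0450 m
S_min ≈ 0.0500+0.0260+0.8167+0.0450  ⇒  S_min = 4501/4800 m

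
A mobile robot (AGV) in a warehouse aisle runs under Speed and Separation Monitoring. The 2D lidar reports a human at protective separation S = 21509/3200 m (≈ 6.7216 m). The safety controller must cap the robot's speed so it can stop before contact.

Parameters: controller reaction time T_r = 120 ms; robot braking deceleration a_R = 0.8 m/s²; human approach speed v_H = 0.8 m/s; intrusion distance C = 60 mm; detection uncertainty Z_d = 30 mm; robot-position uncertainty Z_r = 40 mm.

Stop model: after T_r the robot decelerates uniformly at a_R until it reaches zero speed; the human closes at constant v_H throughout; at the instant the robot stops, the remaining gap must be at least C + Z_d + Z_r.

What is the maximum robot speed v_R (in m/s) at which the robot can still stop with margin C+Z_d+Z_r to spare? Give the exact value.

collect terms ⇒ (5/8)·v_R² + (28/25)·v_R + (-103929/16000) = 0
  disc = (28/25)² − 4·(5/8)·(-103929/16000) = 2798929/160000 ; √disc = 1673/400
  v_R = (−(28/25) + 1673/400) / (2·(5/8)) = 49/20 m/s
check:
braking lasts T_s = (49/20)/(4/5) = 3.0625 s
robot covers v_R·T_r = 2.4500·0.1200 = 0.2940 m before braking
robot under decel: 2.4500²/(2·0.8000) = 3.7516 m
human over T_r+T_s: 0.8000·(0.1200+3.0625) = 2.5460 m
C+Z_d+Z_r = 0.0600+0.0300+0.0400 = 0.1300 m
sum ≈ 0.2940+3.7516+2.5460+0.1300 ≈ 6.7216 m = S ✓

v_R_max = 49/20 m/s = 2.4500 m/s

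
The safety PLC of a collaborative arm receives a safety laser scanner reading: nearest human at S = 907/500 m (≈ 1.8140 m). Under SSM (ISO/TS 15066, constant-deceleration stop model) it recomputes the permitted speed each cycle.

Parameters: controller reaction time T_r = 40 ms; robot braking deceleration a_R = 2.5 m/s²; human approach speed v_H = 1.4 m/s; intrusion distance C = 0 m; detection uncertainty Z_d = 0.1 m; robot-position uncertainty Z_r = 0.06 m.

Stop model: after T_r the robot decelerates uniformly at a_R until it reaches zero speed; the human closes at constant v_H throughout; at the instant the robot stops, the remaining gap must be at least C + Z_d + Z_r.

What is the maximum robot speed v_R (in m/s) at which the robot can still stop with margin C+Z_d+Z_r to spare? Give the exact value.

v_R_max = 17/10 m/s = 1.7000 m/s

at the boundary: (1/5)·v² + (3/5)·v + (-799/500) = 0
  disc = (3/5)² − 4·(1/5)·(-799/500) = 1024/625 ; √disc = 32/25
  v_R = (−(3/5) + 32/25) / (2·(1/5)) = 17/10 m/s
check:
T_s = v_R/a_R = (17/10)/(5/2) = 0.6800 s
robot covers v_R·T_r = 1.7000·0.0400 = 0.0680 m before braking
braking distance = 1.7000²/(2·2.5000) = 0.5780 m
person approaches 1.4000·(0.0400+0.6800) = 1.0080 m
residual clearance needed = 0.0000+0.1000+0.0600 = 0.1600 m
sum ≈ 0.0680+0.5780+1.0080+0.1600 ≈ 1.8140 m = S ✓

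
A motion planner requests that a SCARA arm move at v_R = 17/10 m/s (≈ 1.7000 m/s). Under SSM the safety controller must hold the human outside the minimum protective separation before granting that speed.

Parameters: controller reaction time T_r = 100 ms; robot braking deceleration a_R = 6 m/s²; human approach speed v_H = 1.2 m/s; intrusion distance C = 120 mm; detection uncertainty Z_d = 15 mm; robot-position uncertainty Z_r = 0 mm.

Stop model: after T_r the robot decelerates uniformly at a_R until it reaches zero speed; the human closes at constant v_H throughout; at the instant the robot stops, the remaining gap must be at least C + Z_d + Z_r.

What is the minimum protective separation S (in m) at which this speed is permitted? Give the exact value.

T_s = v_R/a_R = (17/10)/6 = 0.2833 s
robot covers v_R·T_r = 1.7000·0.1000 = 0.1700 m before braking
robot covers 1.7000·0.2833 − ½·6.0000·0.2833² = 0.2408 m while stopping
person approaches 1.2000·(0.1000+0.2833) = 0.4600 m
residual clearance needed = 0.1200+0.0150+0.0000 = 0.1350 m
S_min ≈ 0.1700+0.2408+0.4600+0.1350  ⇒  S_min = 1207/1200 m

S_min = 1207/1200 m = 1.0058 m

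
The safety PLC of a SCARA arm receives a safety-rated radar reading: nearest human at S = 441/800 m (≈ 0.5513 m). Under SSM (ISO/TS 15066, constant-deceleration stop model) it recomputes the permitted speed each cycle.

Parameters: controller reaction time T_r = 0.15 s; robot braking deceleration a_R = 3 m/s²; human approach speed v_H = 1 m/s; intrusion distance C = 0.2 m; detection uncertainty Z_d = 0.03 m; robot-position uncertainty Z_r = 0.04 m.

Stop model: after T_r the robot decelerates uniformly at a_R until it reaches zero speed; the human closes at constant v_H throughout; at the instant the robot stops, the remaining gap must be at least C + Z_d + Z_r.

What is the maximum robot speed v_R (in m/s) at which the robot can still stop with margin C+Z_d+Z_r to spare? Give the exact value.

v_R_max = 1/4 m/s = 0.2500 m/s

quadratic (1/6)·v² + (29/60)·v + (-21/160) = 0
  disc = (29/60)² − 4·(1/6)·(-21/160) = 289/900 ; √disc = 17/30
  v_R = (−(29/60) + 17/30) / (2·(1/6)) = 1/4 m/s
check:
T_s = v_R/a_R = (1/4)/3 = 0.0833 s
robot covers v_R·T_r = 0.2500·0.1500 = 0.0375 m before braking
robot covers 0.2500·0.0833 − ½·3.0000·0.0833² = 0.0104 m while stopping
person approaches 1.0000·(0.1500+0.0833) = 0.2333 m
C+Z_d+Z_r = 0.2000+0.0300+0.0400 = 0.2700 m
sum ≈ 0.0375+0.0104+0.2333+0.2700 ≈ 0.5513 m = S ✓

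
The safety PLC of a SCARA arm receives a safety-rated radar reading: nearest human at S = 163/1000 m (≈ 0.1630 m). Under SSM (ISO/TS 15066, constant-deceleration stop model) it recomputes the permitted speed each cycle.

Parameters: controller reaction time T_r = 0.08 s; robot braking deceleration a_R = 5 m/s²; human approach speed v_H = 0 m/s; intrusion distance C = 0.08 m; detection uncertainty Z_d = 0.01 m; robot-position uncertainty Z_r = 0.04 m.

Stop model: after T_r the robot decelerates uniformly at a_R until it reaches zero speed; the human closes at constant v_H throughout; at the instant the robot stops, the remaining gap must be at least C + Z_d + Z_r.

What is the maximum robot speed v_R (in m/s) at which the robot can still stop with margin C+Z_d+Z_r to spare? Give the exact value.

v_R_max = 3/10 m/s = 0.3000 m/s

quadratic (1/10)·v² + (2/25)·v + (-33/1000) = 0
  disc = (2/25)² − 4·(1/10)·(-33/1000) = 49/2500 ; √disc = 7/50
  v_R = (−(2/25) + 7/50) / (2·(1/10)) = 3/10 m/s
check:
stop time T_s = (3/10)/5 = 0.0600 s
robot in T_r: 0.3000·0.0800 = 0.0240 m
braking distance = 0.3000²/(2·5.0000) = 0.0090 m
human over T_r+T_s: 0.0000·(0.0800+0.0600) = 0.0000 m
C+Z_d+Z_r = 0.0800+0.0100+0.0400 = 0.1300 m
sum ≈ 0.0240+0.0090+0.0000+0.1300 ≈ 0.1630 m = S ✓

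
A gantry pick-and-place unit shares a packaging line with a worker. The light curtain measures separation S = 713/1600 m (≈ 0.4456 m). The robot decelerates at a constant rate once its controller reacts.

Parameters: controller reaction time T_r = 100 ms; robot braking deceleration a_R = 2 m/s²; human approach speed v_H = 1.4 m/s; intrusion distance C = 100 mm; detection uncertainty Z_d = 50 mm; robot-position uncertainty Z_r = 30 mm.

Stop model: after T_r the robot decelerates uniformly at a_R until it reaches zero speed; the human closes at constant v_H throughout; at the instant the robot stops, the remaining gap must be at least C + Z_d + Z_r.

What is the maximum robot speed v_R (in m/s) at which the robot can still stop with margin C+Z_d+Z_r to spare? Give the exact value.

v_R_max = 3/20 m/s = 0.1500 m/s

at the boundary: (1/4)·v² + (4/5)·v + (-201/1600) = 0
  disc = (4/5)² − 4·(1/4)·(-201/1600) = 49/64 ; √disc = 7/8
  v_R = (−(4/5) + 7/8) / (2·(1/4)) = 3/20 m/s
check:
stop time T_s = (3/20)/2 = 0.0750 s
robot covers v_R·T_r = 0.1500·0.1000 = 0.0150 m before braking
braking distance = 0.1500²/(2·2.0000) = 0.0056 m
human closes 1.4000·0.1750 = 0.2450 m
C+Z_d+Z_r = 0.1000+0.0500+0.0300 = 0.1800 m
sum ≈ 0.0150+0.0056+0.2450+0.1800 ≈ 0.4456 m = S ✓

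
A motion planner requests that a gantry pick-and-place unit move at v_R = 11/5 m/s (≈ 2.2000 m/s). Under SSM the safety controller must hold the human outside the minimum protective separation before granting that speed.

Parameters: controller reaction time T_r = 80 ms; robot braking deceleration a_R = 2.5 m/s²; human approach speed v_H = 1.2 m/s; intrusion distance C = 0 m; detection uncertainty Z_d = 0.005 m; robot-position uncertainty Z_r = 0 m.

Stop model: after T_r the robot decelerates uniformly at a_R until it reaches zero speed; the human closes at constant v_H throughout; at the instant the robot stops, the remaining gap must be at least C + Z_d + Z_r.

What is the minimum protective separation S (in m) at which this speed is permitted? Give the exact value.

S_min = 2301/1000 m = 2.3010 m

braking lasts T_s = (11/5)/(5/2) = 0.8800 s
robot in T_r: 2.2000·0.0800 = 0.1760 m
braking distance = 2.2000²/(2·2.5000) = 0.9680 m
human over T_r+T_s: 1.2000·(0.0800+0.8800) = 1.1520 m
residual clearance needed = 0.0000+0.0050+0.0000 = 0.0050 m
S_min ≈ 0.1760+0.9680+1.1520+0.0050  ⇒  S_min = 2301/1000 m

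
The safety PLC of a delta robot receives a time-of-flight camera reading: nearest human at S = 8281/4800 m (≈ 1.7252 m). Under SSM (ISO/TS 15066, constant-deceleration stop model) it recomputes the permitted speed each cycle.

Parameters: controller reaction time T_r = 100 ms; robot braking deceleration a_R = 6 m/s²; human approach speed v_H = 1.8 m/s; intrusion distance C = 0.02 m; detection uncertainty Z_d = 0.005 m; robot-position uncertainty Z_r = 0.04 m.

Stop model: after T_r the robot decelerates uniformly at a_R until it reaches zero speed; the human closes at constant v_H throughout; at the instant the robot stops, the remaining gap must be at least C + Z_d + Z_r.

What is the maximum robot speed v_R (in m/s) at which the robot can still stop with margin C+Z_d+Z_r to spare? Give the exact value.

v_R_max = 49/20 m/s = 2.4500 m/s

collect terms ⇒ (1/12)·v_R² + (2/5)·v_R + (-1421/960) = 0
  disc = (2/5)² − 4·(1/12)·(-1421/960) = 9409/14400 ; √disc = 97/120
  v_R = (−(2/5) + 97/120) / (2·(1/12)) = 49/20 m/s
check:
stop time T_s = (49/20)/6 = 0.4083 s
robot in T_r: 2.4500·0.1000 = 0.2450 m
braking distance = 2.4500²/(2·6.0000) = 0.5002 m
human closes 1.8000·0.5083 = 0.9150 m
residual clearance needed = 0.0200+0.0050+0.0400 = 0.0650 m
sum ≈ 0.2450+0.5002+0.9150+0.0650 ≈ 1.7252 m = S ✓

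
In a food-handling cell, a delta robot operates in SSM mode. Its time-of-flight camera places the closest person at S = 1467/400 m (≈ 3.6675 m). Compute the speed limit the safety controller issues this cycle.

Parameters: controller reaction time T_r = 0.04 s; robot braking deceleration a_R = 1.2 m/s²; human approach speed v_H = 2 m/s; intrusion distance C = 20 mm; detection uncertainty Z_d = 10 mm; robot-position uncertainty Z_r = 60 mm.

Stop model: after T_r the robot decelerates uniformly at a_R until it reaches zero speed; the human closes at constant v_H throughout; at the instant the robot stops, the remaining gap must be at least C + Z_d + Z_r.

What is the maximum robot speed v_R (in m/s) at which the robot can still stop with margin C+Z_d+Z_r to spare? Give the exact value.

v_R_max = 3/2 m/s = 1.5000 m/s

quadratic (5/12)·v² + (128/75)·v + (-1399/400) = 0
  disc = (128/75)² − 4·(5/12)·(-1399/400) = 786769/90000 ; √disc = 887/300
  v_R = (−(128/75) + 887/300) / (2·(5/12)) = 3/2 m/s
check:
T_s = v_R/a_R = (3/2)/(6/5) = 1.2500 s
robot in T_r: 1.5000·0.0400 = 0.0600 m
braking distance = 1.5000²/(2·1.2000) = 0.9375 m
human over T_r+T_s: 2.0000·(0.0400+1.2500) = 2.5800 m
margins: 0.0200+0.0100+0.0600 = 0.0900 m
sum ≈ 0.0600+0.9375+2.5800+0.0900 ≈ 3.6675 m = S ✓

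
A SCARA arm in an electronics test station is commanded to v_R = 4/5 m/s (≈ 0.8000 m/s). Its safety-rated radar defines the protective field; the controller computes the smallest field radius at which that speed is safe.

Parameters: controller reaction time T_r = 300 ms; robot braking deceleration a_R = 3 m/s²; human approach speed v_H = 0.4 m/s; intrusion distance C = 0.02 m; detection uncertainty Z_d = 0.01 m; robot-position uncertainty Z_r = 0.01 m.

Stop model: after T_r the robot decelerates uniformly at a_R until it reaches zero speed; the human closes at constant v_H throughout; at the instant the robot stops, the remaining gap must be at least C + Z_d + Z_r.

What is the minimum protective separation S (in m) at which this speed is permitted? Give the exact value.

S_min = 46/75 m = 0.6133 m

T_s = v_R/a_R = (4/5)/3 = 0.2667 s
robot covers v_R·T_r = 0.8000·0.3000 = 0.2400 m before braking
robot under decel: 0.8000²/(2·3.0000) = 0.1067 m
person approaches 0.4000·(0.3000+0.2667) = 0.2267 m
C+Z_d+Z_r = 0.0200+0.0100+0.0100 = 0.0400 m
S_min ≈ 0.2400+0.1067+0.2267+0.0400  ⇒  S_min = 46/75 m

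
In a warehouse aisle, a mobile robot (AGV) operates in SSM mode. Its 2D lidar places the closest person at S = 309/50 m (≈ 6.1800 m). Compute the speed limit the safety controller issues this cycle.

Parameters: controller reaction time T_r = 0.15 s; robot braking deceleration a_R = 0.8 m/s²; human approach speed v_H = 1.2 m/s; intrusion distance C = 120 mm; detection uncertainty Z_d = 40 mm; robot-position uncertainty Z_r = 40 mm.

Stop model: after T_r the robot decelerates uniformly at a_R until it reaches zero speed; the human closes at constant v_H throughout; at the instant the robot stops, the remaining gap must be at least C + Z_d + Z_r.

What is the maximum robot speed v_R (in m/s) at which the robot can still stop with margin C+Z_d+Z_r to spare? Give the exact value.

v_R_max = 2 m/s = 2.0000 m/s

collect terms ⇒ (5/8)·v_R² + (33/20)·v_R + (-29/5) = 0
  disc = (33/20)² − 4·(5/8)·(-29/5) = 6889/400 ; √disc = 83/20
  v_R = (−(33/20) + 83/20) / (2·(5/8)) = 2 m/s
check:
braking lasts T_s = 2/(4/5) = 2.5000 s
robot in T_r: 2.0000·0.1500 = 0.3000 m
robot under decel: 2.0000²/(2·0.8000) = 2.5000 m
human over T_r+T_s: 1.2000·(0.1500+2.5000) = 3.1800 m
C+Z_d+Z_r = 0.1200+0.0400+0.0400 = 0.2000 m
sum ≈ 0.3000+2.5000+3.1800+0.2000 ≈ 6.1800 m = S ✓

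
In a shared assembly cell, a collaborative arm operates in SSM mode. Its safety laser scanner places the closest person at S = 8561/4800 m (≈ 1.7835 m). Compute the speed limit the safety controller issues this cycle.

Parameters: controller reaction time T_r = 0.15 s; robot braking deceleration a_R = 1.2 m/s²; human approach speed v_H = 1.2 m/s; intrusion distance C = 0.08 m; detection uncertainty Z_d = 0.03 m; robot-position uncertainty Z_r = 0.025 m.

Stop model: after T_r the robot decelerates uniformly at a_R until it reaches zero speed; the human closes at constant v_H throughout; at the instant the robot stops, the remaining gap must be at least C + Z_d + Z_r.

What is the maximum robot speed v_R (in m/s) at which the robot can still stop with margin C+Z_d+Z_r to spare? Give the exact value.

collect terms ⇒ (5/12)·v_R² + (23/20)·v_R + (-7049/4800) = 0
  disc = (23/20)² − 4·(5/12)·(-7049/4800) = 54289/14400 ; √disc = 233/120
  v_R = (−(23/20) + 233/120) / (2·(5/12)) = 19/20 m/s
check:
stop time T_s = (19/20)/(6/5) = 0.7917 s
robot covers v_R·T_r = 0.9500·0.1500 = 0.1425 m before braking
robot under decel: 0.9500²/(2·1.2000) = 0.3760 m
human over T_r+T_s: 1.2000·(0.1500+0.7917) = 1.1300 m
margins: 0.0800+0.0300+0.0250 = 0.1350 m
sum ≈ 0.1425+0.3760+1.1300+0.1350 ≈ 1.7835 m = S ✓

v_R_max = 19/20 m/s = 0.9500 m/s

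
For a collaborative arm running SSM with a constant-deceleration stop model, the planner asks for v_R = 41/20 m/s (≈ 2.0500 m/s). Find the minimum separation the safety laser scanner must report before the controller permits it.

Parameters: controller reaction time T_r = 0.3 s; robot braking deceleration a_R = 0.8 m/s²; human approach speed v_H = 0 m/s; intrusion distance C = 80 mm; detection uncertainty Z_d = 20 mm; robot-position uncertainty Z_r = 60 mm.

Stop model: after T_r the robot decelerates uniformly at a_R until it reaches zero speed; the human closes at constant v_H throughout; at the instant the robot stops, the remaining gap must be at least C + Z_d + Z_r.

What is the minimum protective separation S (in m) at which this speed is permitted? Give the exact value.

S_min = 2177/640 m = 3.4016 m

stop time T_s = (41/20)/(4/5) = 2.5625 s
reaction-phase robot travel = 2.0500·0.3000 = 0.6150 m
robot under decel: 2.0500²/(2·0.8000) = 2.6266 m
human over T_r+T_s: 0.0000·(0.3000+2.5625) = 0.0000 m
C+Z_d+Z_r = 0.0800+0.0200+0.0600 = 0.1600 m
S_min ≈ 0.6150+2.6266+0.0000+0.1600  ⇒  S_min = 2177/640 m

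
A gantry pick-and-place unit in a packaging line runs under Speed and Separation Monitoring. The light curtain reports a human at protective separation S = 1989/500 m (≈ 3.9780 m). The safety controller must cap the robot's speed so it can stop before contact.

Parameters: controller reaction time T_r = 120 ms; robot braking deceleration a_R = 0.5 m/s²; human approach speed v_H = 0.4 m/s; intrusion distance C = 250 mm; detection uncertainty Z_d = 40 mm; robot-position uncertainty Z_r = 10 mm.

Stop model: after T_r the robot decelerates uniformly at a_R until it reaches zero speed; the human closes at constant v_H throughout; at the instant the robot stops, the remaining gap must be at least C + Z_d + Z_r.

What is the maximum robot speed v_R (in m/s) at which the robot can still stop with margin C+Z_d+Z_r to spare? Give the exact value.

at the boundary: (1)·v² + (23/25)·v + (-363/100) = 0
  disc = (23/25)² − 4·(1)·(-363/100) = 9604/625 ; √disc = 98/25
  v_R = (−(23/25) + 98/25) / (2·(1)) = 3/2 m/s
check:
stop time T_s = (3/2)/(1/2) = 3.0000 s
reaction-phase robot travel = 1.5000·0.1200 = 0.1800 m
robot covers 1.5000·3.0000 − ½·0.5000·3.0000² = 2.2500 m while stopping
person approaches 0.4000·(0.1200+3.0000) = 1.2480 m
residual clearance needed = 0.2500+0.0400+0.0100 = 0.3000 m
sum ≈ 0.1800+2.2500+1.2480+0.3000 ≈ 3.9780 m = S ✓

v_R_max = 3/2 m/s = 1.5000 m/s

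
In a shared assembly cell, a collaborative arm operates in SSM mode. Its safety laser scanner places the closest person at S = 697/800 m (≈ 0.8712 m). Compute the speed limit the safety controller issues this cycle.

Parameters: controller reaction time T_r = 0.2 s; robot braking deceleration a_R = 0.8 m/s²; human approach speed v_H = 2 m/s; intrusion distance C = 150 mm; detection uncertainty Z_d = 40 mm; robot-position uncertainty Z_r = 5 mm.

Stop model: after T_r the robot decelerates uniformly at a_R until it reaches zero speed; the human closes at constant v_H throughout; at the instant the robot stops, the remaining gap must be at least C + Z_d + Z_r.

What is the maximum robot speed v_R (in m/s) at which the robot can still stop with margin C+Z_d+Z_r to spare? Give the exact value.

at the boundary: (5/8)·v² + (27/10)·v + (-221/800) = 0
  disc = (27/10)² − 4·(5/8)·(-221/800) = 12769/1600 ; √disc = 113/40
  v_R = (−(27/10) + 113/40) / (2·(5/8)) = 1/10 m/s
check:
braking lasts T_s = (1/10)/(4/5) = 0.1250 s
robot covers v_R·T_r = 0.1000·0.2000 = 0.0200 m before braking
braking distance = 0.1000²/(2·0.8000) = 0.0063 m
human over T_r+T_s: 2.0000·(0.2000+0.1250) = 0.6500 m
C+Z_d+Z_r = 0.1500+0.0400+0.0050 = 0.1950 m
sum ≈ 0.0200+0.0063+0.6500+0.1950 ≈ 0.8712 m = S ✓

v_R_max = 1/10 m/s = 0.1000 m/s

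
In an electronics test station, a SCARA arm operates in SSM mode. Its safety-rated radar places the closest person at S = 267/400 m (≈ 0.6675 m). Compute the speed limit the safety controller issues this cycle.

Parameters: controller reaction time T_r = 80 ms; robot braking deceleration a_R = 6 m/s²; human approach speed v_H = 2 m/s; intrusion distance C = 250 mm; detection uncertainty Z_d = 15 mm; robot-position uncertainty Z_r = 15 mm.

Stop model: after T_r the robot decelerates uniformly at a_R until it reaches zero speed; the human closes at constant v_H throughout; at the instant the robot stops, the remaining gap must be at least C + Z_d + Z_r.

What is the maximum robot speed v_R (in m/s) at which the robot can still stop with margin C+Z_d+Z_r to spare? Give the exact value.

collect terms ⇒ (1/12)·v_R² + (31/75)·v_R + (-91/400) = 0
  disc = (31/75)² − 4·(1/12)·(-91/400) = 22201/90000 ; √disc = 149/300
  v_R = (−(31/75) + 149/300) / (2·(1/12)) = 1/2 m/s
check:
stop time T_s = (1/2)/6 = 0.0833 s
reaction-phase robot travel = 0.5000·0.0800 = 0.0400 m
robot covers 0.5000·0.0833 − ½·6.0000·0.0833² = 0.0208 m while stopping
person approaches 2.0000·(0.0800+0.0833) = 0.3267 m
C+Z_d+Z_r = 0.2500+0.0150+0.0150 = 0.2800 m
sum ≈ 0.0400+0.0208+0.3267+0.2800 ≈ 0.6675 m = S ✓

v_R_max = 1/2 m/s = 0.5000 m/s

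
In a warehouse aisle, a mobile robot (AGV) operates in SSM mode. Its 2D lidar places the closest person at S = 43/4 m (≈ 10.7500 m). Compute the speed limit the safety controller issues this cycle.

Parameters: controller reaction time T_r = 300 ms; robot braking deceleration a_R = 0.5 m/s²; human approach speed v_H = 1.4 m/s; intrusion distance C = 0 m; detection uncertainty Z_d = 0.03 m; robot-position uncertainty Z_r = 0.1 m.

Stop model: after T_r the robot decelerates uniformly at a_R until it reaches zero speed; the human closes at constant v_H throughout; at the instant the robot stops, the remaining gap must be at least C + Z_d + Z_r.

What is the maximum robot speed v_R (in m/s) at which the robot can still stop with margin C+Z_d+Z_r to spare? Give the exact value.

v_R_max = 2 m/s = 2.0000 m/s

at the boundary: (1)·v² + (31/10)·v + (-51/5) = 0
  disc = (31/10)² − 4·(1)·(-51/5) = 5041/100 ; √disc = 71/10
  v_R = (−(31/10) + 71/10) / (2·(1)) = 2 m/s
check:
braking lasts T_s = 2/(1/2) = 4.0000 s
robot covers v_R·T_r = 2.0000·0.3000 = 0.6000 m before braking
braking distance = 2.0000²/(2·0.5000) = 4.0000 m
human over T_r+T_s: 1.4000·(0.3000+4.0000) = 6.0200 m
residual clearance needed = 0.0000+0.0300+0.1000 = 0.1300 m
sum ≈ 0.6000+4.0000+6.0200+0.1300 ≈ 10.7500 m = S ✓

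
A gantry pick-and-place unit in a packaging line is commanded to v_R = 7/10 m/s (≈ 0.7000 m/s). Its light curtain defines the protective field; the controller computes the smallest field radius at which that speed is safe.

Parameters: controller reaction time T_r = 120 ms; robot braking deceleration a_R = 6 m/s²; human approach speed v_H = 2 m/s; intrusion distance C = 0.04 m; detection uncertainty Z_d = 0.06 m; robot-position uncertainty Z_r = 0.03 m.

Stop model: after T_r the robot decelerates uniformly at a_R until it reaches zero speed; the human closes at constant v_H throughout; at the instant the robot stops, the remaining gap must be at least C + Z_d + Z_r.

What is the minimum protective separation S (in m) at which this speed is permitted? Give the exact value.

S_min = 4369/6000 m = 0.7282 m

T_s = v_R/a_R = (7/10)/6 = 0.1167 s
reaction-phase robot travel = 0.7000·0.1200 = 0.0840 m
robot covers 0.7000·0.1167 − ½·6.0000·0.1167² = 0.0408 m while stopping
person approaches 2.0000·(0.1200+0.1167) = 0.4733 m
C+Z_d+Z_r = 0.0400+0.0600+0.0300 = 0.1300 m
S_min ≈ 0.0840+0.0408+0.4733+0.1300  ⇒  S_min = 4369/6000 m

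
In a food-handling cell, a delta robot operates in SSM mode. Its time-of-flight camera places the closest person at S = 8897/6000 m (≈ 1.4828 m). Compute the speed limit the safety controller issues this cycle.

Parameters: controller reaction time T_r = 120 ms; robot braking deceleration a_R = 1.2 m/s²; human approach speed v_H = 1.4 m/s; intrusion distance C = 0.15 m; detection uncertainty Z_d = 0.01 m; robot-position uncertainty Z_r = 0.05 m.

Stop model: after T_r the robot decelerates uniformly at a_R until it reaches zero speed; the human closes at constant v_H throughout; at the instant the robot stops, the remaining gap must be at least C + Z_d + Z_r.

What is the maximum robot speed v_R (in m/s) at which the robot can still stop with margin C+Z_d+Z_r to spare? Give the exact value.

at the boundary: (5/12)·v² + (193/150)·v + (-6629/6000) = 0
  disc = (193/150)² − 4·(5/12)·(-6629/6000) = 34969/10000 ; √disc = 187/100
  v_R = (−(193/150) + 187/100) / (2·(5/12)) = 7/10 m/s
check:
braking lasts T_s = (7/10)/(6/5) = 0.5833 s
robot in T_r: 0.7000·0.1200 = 0.0840 m
robot under decel: 0.7000²/(2·1.2000) = 0.2042 m
human closes 1.4000·0.7033 = 0.9847 m
C+Z_d+Z_r = 0.1500+0.0100+0.0500 = 0.2100 m
sum ≈ 0.0840+0.2042+0.9847+0.2100 ≈ 1.4828 m = S ✓

v_R_max = 7/10 m/s = 0.7000 m/s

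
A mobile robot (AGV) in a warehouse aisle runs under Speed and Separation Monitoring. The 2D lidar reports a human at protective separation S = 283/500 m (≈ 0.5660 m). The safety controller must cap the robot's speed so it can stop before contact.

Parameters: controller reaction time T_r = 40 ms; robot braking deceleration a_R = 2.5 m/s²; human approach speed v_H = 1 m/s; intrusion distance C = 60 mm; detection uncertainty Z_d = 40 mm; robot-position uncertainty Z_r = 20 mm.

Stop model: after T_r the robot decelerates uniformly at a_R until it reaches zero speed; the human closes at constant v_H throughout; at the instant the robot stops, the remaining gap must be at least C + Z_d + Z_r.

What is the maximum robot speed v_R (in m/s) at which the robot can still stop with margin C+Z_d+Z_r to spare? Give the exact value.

at the boundary: (1/5)·v² + (11/25)·v + (-203/500) = 0
  disc = (11/25)² − 4·(1/5)·(-203/500) = 324/625 ; √disc = 18/25
  v_R = (−(11/25) + 18/25) / (2·(1/5)) = 7/10 m/s
check:
T_s = v_R/a_R = (7/10)/(5/2) = 0.2800 s
robot in T_r: 0.7000·0.0400 = 0.0280 m
braking distance = 0.7000²/(2·2.5000) = 0.0980 m
human closes 1.0000·0.3200 = 0.3200 m
residual clearance needed = 0.0600+0.0400+0.0200 = 0.1200 m
sum ≈ 0.0280+0.0980+0.3200+0.1200 ≈ 0.5660 m = S ✓

v_R_max = 7/10 m/s = 0.7000 m/s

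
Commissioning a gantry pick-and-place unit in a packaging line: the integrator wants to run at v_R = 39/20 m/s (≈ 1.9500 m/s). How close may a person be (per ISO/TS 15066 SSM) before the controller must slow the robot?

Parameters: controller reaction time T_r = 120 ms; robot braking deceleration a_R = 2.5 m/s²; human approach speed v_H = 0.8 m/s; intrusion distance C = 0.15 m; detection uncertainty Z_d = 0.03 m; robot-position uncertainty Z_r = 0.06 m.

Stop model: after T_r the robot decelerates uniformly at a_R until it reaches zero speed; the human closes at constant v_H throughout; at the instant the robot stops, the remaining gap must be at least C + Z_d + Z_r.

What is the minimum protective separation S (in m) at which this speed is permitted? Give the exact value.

T_s = v_R/a_R = (39/20)/(5/2) = 0.7800 s
reaction-phase robot travel = 1.9500·0.1200 = 0.2340 m
braking distance = 1.9500²/(2·2.5000) = 0.7605 m
human closes 0.8000·0.9000 = 0.7200 m
margins: 0.1500+0.0300+0.0600 = 0.2400 m
S_min ≈ 0.2340+0.7605+0.7200+0.2400  ⇒  S_min = 3909/2000 m

S_min = 3909/2000 m = 1.9545 m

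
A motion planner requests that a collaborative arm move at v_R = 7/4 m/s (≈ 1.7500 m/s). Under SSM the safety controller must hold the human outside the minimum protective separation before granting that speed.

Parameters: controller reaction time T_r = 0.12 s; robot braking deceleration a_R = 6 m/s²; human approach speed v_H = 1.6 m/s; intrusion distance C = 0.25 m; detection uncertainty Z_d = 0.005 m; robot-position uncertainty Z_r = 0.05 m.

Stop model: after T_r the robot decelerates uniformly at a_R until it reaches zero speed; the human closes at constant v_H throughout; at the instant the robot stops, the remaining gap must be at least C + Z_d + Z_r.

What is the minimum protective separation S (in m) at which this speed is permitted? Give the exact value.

S_min = 11431/8000 m = 1.4289 m

stop time T_s = (7/4)/6 = 0.2917 s
reaction-phase robot travel = 1.7500·0.1200 = 0.2100 m
robot under decel: 1.7500²/(2·6.0000) = 0.2552 m
person approaches 1.6000·(0.1200+0.2917) = 0.6587 m
margins: 0.2500+0.0050+0.0500 = 0.3050 m
S_min ≈ 0.2100+0.2552+0.6587+0.3050  ⇒  S_min = 11431/8000 m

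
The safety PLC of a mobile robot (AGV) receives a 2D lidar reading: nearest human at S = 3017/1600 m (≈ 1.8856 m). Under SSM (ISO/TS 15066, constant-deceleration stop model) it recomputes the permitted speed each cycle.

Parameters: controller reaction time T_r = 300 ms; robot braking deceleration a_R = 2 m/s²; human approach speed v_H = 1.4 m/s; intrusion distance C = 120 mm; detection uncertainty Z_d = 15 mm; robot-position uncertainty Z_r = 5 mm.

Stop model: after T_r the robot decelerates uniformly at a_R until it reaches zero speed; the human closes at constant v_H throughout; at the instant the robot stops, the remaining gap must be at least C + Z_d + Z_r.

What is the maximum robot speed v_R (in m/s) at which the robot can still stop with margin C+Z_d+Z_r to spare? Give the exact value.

v_R_max = 21/20 m/s = 1.0500 m/s

collect terms ⇒ (1/4)·v_R² + (1)·v_R + (-2121/1600) = 0
  disc = (1)² − 4·(1/4)·(-2121/1600) = 3721/1600 ; √disc = 61/40
  v_R = (−(1) + 61/40) / (2·(1/4)) = 21/20 m/s
check:
braking lasts T_s = (21/20)/2 = 0.5250 s
robot in T_r: 1.0500·0.3000 = 0.3150 m
robot under decel: 1.0500²/(2·2.0000) = 0.2756 m
human over T_r+T_s: 1.4000·(0.3000+0.5250) = 1.1550 m
C+Z_d+Z_r = 0.1200+0.0150+0.0050 = 0.1400 m
sum ≈ 0.3150+0.2756+1.1550+0.1400 ≈ 1.8856 m = S ✓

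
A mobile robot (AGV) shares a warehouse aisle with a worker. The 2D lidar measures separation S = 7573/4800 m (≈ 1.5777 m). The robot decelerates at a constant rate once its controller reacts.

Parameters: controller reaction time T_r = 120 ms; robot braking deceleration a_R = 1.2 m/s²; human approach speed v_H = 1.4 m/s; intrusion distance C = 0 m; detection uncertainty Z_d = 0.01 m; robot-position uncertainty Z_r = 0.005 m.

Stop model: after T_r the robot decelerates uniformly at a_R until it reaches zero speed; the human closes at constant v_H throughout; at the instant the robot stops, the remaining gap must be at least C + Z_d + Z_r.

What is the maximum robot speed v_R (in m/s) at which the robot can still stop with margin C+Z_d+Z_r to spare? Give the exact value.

quadratic (5/12)·v² + (193/150)·v + (-33473/24000) = 0
  disc = (193/150)² − 4·(5/12)·(-33473/24000) = 159201/40000 ; √disc = 399/200
  v_R = (−(193/150) + 399/200) / (2·(5/12)) = 17/20 m/s
check:
braking lasts T_s = (17/20)/(6/5) = 0.7083 s
robot covers v_R·T_r = 0.8500·0.1200 = 0.1020 m before braking
robot under decel: 0.8500²/(2·1.2000) = 0.3010 m
human closes 1.4000·0.8283 = 1.1597 m
margins: 0.0000+0.0100+0.0050 = 0.0150 m
sum ≈ 0.1020+0.3010+1.1597+0.0150 ≈ 1.5777 m = S ✓

v_R_max = 17/20 m/s = 0.8500 m/s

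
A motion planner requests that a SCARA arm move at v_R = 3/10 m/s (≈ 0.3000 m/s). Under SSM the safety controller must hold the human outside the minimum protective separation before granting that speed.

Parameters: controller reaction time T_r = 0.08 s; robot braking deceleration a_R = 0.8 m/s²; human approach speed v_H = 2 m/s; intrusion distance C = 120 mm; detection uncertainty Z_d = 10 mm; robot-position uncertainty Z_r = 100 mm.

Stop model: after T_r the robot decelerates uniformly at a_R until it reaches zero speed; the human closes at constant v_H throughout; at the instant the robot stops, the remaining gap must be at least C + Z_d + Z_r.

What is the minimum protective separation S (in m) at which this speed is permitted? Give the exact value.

S_min = 4881/4000 m = 1.2203 m

stop time T_s = (3/10)/(4/5) = 0.3750 s
robot in T_r: 0.3000·0.0800 = 0.0240 m
braking distance = 0.3000²/(2·0.8000) = 0.0563 m
person approaches 2.0000·(0.0800+0.3750) = 0.9100 m
margins: 0.1200+0.0100+0.1000 = 0.2300 m
S_min ≈ 0.0240+0.0563+0.9100+0.2300  ⇒  S_min = 4881/4000 m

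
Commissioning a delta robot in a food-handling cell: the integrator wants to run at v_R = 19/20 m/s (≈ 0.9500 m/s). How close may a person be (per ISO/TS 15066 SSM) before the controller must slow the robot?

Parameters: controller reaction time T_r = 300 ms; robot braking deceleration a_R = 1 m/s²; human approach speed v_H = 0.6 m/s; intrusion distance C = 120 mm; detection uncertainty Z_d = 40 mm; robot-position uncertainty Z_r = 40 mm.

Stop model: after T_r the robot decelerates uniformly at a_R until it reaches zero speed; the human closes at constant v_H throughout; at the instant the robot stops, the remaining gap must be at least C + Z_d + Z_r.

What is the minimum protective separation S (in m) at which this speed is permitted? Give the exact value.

S_min = 1349/800 m = 1.6863 m

T_s = v_R/a_R = (19/20)/1 = 0.9500 s
robot in T_r: 0.9500·0.3000 = 0.2850 m
robot under decel: 0.9500²/(2·1.0000) = 0.4512 m
human over T_r+T_s: 0.6000·(0.3000+0.9500) = 0.7500 m
C+Z_d+Z_r = 0.1200+0.0400+0.0400 = 0.2000 m
S_min ≈ 0.2850+0.4512+0.7500+0.2000  ⇒  S_min = 1349/800 m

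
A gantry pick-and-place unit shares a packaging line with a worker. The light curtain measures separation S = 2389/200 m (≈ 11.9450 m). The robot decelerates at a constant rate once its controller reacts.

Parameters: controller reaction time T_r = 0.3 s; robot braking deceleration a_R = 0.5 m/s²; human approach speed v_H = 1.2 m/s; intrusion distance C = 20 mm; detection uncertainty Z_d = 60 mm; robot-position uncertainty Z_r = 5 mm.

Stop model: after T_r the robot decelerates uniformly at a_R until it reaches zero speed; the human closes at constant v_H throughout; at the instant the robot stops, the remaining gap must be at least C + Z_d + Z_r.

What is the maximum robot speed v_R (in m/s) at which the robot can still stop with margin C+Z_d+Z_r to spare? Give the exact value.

v_R_max = 23/10 m/s = 2.3000 m/s

collect terms ⇒ (1)·v_R² + (27/10)·v_R + (-23/2) = 0
  disc = (27/10)² − 4·(1)·(-23/2) = 5329/100 ; √disc = 73/10
  v_R = (−(27/10) + 73/10) / (2·(1)) = 23/10 m/s
check:
braking lasts T_s = (23/10)/(1/2) = 4.6000 s
reaction-phase robot travel = 2.3000·0.3000 = 0.6900 m
robot covers 2.3000·4.6000 − ½·0.5000·4.6000² = 5.2900 m while stopping
person approaches 1.2000·(0.3000+4.6000) = 5.8800 m
residual clearance needed = 0.0200+0.0600+0.0050 = 0.0850 m
sum ≈ 0.6900+5.2900+5.8800+0.0850 ≈ 11.9450 m = S ✓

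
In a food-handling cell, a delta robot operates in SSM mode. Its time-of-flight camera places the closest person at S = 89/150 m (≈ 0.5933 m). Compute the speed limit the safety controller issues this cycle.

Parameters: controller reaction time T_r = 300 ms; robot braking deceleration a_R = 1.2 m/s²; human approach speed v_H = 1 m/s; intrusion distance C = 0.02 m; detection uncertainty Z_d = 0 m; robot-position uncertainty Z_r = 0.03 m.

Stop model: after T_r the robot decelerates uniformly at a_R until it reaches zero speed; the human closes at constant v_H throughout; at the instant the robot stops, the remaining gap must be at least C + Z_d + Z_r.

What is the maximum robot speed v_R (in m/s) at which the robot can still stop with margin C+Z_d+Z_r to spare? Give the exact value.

quadratic (5/12)·v² + (17/15)·v + (-73/300) = 0
  disc = (17/15)² − 4·(5/12)·(-73/300) = 169/100 ; √disc = 13/10
  v_R = (−(17/15) + 13/10) / (2·(5/12)) = 1/5 m/s
check:
T_s = v_R/a_R = (1/5)/(6/5) = 0.1667 s
reaction-phase robot travel = 0.2000·0.3000 = 0.0600 m
braking distance = 0.2000²/(2·1.2000) = 0.0167 m
human over T_r+T_s: 1.0000·(0.3000+0.1667) = 0.4667 m
residual clearance needed = 0.0200+0.0000+0.0300 = 0.0500 m
sum ≈ 0.0600+0.0167+0.4667+0.0500 ≈ 0.5933 m = S ✓

v_R_max = 1/5 m/s = 0.2000 m/s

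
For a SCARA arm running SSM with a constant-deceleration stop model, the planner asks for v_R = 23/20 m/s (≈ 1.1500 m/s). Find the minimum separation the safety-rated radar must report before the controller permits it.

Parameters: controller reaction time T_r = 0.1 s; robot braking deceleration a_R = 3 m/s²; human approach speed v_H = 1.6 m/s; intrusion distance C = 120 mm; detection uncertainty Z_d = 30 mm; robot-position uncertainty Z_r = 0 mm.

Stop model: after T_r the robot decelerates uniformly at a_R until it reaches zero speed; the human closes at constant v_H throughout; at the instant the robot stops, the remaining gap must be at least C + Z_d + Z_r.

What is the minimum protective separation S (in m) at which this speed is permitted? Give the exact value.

S_min = 1007/800 m = 1.2588 m

T_s = v_R/a_R = (23/20)/3 = 0.3833 s
robot covers v_R·T_r = 1.1500·0.1000 = 0.1150 m before braking
braking distance = 1.1500²/(2·3.0000) = 0.2204 m
human over T_r+T_s: 1.6000·(0.1000+0.3833) = 0.7733 m
C+Z_d+Z_r = 0.1200+0.0300+0.0000 = 0.1500 m
S_min ≈ 0.1150+0.2204+0.7733+0.1500  ⇒  S_min = 1007/800 m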